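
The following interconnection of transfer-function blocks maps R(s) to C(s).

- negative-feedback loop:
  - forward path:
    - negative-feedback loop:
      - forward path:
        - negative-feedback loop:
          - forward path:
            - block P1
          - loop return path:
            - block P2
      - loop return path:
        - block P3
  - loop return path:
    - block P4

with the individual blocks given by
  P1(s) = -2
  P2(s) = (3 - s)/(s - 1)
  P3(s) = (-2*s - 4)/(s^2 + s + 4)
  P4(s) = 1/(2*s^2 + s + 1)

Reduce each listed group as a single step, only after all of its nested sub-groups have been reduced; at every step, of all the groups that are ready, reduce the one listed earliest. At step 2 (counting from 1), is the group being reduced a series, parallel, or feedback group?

Reducing step by step:

[1] feedback reduction of P1, P2
[2] collapse the loop ([P1/(1+P1*P2)] forward, P3 return)
[3] feedback reduction of [[P1/(1+P1*P2)]/(1+[P1/(1+P1*P2)]*P3)], P4
The group at step 2 is a feedback group.

Answer: feedback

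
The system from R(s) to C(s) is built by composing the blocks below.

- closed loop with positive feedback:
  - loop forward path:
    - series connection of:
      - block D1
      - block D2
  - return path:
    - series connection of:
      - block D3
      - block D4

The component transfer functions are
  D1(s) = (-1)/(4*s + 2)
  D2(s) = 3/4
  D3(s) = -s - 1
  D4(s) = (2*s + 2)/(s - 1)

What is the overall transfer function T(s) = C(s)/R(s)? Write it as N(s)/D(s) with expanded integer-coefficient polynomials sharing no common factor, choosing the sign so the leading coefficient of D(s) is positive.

Step 1. combine D1, D2 in series; result (-3)/(16*s + 8)
Step 2. combine D3, D4 in series; result (-2*s^2 - 4*s - 2)/(s - 1)
Step 3. close the feedback loop around (D1*D2), (D3*D4); the result is T(s) itself (integer coefficients, no common factor, positive leading denominator coefficient)

Hence the answer: (3 - 3*s)/(10*s^2 - 20*s - 14)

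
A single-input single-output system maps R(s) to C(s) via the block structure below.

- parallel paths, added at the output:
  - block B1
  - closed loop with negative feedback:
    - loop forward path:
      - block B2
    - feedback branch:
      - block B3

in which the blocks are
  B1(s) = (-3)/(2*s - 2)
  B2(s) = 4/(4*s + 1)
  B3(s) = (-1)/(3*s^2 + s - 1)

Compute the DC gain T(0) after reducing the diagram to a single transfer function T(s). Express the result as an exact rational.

Answer: 23/10

Working:
(1) collapse the loop (B2 forward, B3 return) = (12*s^2 + 4*s - 4)/(12*s^3 + 7*s^2 - 3*s - 5)
(2) parallel reduction of B1, [B2/(1+B2*B3)] = (-12*s^3 - 37*s^2 - 7*s + 23)/(24*s^4 - 10*s^3 - 20*s^2 - 4*s + 10)
Step 2 gives the overall T(s). Then T(0) = 23/10.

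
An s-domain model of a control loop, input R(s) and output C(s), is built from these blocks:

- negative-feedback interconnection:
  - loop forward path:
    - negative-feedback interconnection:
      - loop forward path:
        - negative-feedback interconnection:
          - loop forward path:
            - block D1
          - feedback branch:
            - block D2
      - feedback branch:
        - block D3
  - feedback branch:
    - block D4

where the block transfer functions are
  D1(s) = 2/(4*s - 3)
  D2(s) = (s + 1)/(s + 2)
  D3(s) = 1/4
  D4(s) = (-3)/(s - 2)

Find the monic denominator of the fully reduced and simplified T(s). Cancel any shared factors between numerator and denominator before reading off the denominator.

Reducing step by step:

(1) apply the feedback formula to D1, D2: (2*s + 4)/(4*s^2 + 7*s - 4)
(2) reduce the feedback loop with forward [D1/(1+D1*D2)] and return D3: (4*s + 8)/(8*s^2 + 15*s - 6)
(3) apply the feedback formula to [[D1/(1+D1*D2)]/(1+[D1/(1+D1*D2)]*D3)], D4: (4*s^2 - 16)/(8*s^3 - s^2 - 48*s - 12)
No further cancellation is possible in the step-3 result, so that is T(s). Its denominator becomes monic after dividing by the leading coefficient 8.

Answer: s^3 - s^2/8 - 6*s - 3/2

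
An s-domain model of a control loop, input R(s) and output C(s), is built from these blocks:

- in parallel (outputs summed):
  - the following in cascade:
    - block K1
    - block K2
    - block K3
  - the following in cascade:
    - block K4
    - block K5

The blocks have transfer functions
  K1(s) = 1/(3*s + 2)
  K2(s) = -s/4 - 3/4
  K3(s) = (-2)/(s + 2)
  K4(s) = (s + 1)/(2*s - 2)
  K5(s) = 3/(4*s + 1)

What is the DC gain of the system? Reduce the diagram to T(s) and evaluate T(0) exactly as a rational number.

First reduce the diagram to T(s).

Step 1. cascade K1, K2, K3; result (s + 3)/(6*s^2 + 16*s + 8)
Step 2. multiply K4, K5 (series); result (3*s + 3)/(8*s^2 - 6*s - 2)
Step 3. reduce the parallel group (K1*K2*K3), (K4*K5); result (13*s^3 + 42*s^2 + 26*s + 9)/(24*s^4 + 46*s^3 - 22*s^2 - 40*s - 8)
The step-3 result is T(s). Setting s = 0: T(0) = 9/(-8) = -9/8.

Answer: -9/8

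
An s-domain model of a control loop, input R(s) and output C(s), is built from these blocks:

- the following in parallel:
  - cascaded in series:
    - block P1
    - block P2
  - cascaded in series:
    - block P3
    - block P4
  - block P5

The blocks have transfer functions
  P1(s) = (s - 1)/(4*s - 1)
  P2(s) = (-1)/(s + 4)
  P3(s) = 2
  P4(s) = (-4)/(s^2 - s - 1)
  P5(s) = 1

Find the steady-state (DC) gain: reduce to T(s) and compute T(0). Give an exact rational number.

Answer: 35/4

Working:
(1) reduce the series chain P1, P2 = (1 - s)/(4*s^2 + 15*s - 4)
(2) cascade P3, P4 = (-8)/(s^2 - s - 1)
(3) add (P1*P2), (P3*P4), P5 (parallel) = (4*s^4 + 10*s^3 - 53*s^2 - 131*s + 35)/(4*s^4 + 11*s^3 - 23*s^2 - 11*s + 4)
DC gain: substitute s = 0 into T(s) from step 3: T(0) = 35/4.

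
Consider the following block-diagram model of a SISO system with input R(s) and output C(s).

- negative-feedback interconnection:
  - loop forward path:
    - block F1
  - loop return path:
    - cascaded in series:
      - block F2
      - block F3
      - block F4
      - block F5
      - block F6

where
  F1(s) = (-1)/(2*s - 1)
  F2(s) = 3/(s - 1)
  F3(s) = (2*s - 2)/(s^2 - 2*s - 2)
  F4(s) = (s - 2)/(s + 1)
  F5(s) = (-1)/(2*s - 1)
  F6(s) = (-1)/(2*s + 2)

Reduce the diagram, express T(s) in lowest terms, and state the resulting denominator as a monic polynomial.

Step 1 - multiply F2, F3, F4, F5, F6 (series): (3*s - 6)/(2*s^5 - s^4 - 10*s^3 - 7*s^2 + 2*s + 2)
Step 2 - reduce the feedback loop with forward F1 and return (F2*F3*F4*F5*F6): (-2*s^5 + s^4 + 10*s^3 + 7*s^2 - 2*s - 2)/(4*s^6 - 4*s^5 - 19*s^4 - 4*s^3 + 11*s^2 - s + 4)
The result of step 2 is T(s) in lowest terms. Its denominator has leading coefficient 4; dividing the denominator through by 4 makes it monic.

Hence the answer: s^6 - s^5 - 19*s^4/4 - s^3 + 11*s^2/4 - s/4 + 1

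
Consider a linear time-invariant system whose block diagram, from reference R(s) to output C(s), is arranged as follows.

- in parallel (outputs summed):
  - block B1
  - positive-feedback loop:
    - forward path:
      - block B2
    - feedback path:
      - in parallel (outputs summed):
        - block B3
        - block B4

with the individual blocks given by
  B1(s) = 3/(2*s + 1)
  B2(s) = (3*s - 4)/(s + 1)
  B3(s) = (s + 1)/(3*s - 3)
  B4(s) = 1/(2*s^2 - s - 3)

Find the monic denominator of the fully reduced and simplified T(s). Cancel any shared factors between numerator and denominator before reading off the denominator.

[1] sum the parallel branches B3, B4; result (2*s^3 + s^2 - s - 6)/(6*s^3 - 9*s^2 - 6*s + 9)
[2] feedback reduction of B2, (B3+B4); result (18*s^4 - 51*s^3 + 18*s^2 + 51*s - 36)/(2*s^3 - 8*s^2 + 17*s - 15)
[3] reduce the parallel group B1, [B2/(1-B2*(B3+B4))]; result (36*s^5 - 84*s^4 - 9*s^3 + 96*s^2 + 30*s - 81)/(4*s^4 - 14*s^3 + 26*s^2 - 13*s - 15)
That last expression is T(s), already simplified. Scaling its denominator by 1/4 (the reciprocal of the leading coefficient) yields the monic denominator.

Answer: s^4 - 7*s^3/2 + 13*s^2/2 - 13*s/4 - 15/4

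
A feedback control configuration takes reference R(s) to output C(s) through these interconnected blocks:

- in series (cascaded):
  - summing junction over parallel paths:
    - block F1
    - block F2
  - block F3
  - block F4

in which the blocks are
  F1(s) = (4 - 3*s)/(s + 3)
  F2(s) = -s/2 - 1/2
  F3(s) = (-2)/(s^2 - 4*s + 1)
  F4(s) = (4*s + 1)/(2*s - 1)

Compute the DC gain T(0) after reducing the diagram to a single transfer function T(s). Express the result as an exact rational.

Answer: 5/3

Working:
Step 1 - sum the parallel branches F1, F2: (-s^2 - 10*s + 5)/(2*s + 6)
Step 2 - multiply (F1+F2), F3, F4 (series): (4*s^3 + 41*s^2 - 10*s - 5)/(2*s^4 - 3*s^3 - 21*s^2 + 17*s - 3)
Step 2 gives the overall T(s). Then T(0) = -5/(-3) = 5/3.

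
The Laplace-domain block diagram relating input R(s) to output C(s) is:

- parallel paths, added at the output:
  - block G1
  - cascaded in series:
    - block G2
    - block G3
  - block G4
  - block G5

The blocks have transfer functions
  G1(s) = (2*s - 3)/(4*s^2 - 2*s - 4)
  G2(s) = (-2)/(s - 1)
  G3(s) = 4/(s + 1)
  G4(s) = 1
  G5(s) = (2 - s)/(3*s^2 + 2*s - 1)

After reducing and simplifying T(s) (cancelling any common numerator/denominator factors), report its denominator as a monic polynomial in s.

1. reduce the series chain G2, G3 gives (-8)/(s^2 - 1)
2. parallel reduction of G1, (G2*G3), G4, G5 gives (12*s^5 - 8*s^4 - 115*s^3 + 81*s^2 + 93*s - 31)/(12*s^5 - 10*s^4 - 22*s^3 + 14*s^2 + 10*s - 4)
No further cancellation is possible in the step-2 result, so that is T(s). Its denominator becomes monic after dividing by the leading coefficient 12.

Answer: s^5 - 5*s^4/6 - 11*s^3/6 + 7*s^2/6 + 5*s/6 - 1/3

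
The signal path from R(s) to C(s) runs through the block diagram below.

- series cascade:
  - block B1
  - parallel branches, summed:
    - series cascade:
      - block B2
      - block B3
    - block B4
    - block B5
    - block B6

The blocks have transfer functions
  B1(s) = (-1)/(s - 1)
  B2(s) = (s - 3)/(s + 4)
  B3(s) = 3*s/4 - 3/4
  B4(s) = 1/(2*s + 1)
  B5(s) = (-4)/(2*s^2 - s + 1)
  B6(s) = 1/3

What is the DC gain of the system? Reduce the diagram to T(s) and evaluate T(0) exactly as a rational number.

1. combine B2, B3 in series; result (3*s^2 - 12*s + 9)/(4*s + 16)
2. reduce the parallel group (B2*B3), B4, B5, B6; result (36*s^5 - 128*s^4 + 205*s^3 - 35*s^2 - 457*s - 101)/(48*s^4 + 192*s^3 + 12*s^2 + 60*s + 48)
3. multiply B1, ((B2*B3)+B4+B5+B6) (series); result (-36*s^5 + 128*s^4 - 205*s^3 + 35*s^2 + 457*s + 101)/(48*s^5 + 144*s^4 - 180*s^3 + 48*s^2 - 12*s - 48)
Evaluating the step-3 result (the overall T(s)) at s = 0 gives T(0) = 101/(-48) = -101/48.

Hence the answer: -101/48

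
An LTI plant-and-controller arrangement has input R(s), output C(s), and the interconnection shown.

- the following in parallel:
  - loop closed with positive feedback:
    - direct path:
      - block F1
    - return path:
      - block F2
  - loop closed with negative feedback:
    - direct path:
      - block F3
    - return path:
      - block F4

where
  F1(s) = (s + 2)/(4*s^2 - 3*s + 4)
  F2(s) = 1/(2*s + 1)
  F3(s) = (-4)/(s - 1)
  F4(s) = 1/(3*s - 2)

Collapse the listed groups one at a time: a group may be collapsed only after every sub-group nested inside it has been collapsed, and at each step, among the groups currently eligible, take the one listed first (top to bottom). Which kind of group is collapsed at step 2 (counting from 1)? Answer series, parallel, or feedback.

The answer is feedback.

Reasoning:
[1] reduce the feedback loop with forward F1 and return F2
[2] feedback reduction of F3, F4
[3] combine [F1/(1-F1*F2)], [F3/(1+F3*F4)] in parallel
At step 2 the group reduced is feedback.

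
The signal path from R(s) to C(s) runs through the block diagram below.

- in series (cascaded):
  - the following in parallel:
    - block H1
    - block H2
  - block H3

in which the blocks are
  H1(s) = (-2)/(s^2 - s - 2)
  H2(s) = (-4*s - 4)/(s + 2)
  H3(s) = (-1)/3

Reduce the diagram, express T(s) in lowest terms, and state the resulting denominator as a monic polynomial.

Step 1 - sum the parallel branches H1, H2: (-4*s^3 + 10*s + 4)/(s^3 + s^2 - 4*s - 4)
Step 2 - cascade (H1+H2), H3: (4*s^3 - 10*s - 4)/(3*s^3 + 3*s^2 - 12*s - 12)
No further cancellation is possible in the step-2 result, so that is T(s). Its denominator becomes monic after dividing by the leading coefficient 3.

Therefore the answer is s^3 + s^2 - 4*s - 4.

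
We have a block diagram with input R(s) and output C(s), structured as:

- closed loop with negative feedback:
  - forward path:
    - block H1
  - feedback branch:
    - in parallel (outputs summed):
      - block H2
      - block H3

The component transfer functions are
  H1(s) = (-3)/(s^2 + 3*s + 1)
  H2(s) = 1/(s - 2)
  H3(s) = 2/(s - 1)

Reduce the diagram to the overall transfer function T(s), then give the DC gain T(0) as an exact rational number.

Answer: -6/17

Working:
(1) combine H2, H3 in parallel, giving (3*s - 5)/(s^2 - 3*s + 2)
(2) apply the feedback formula to H1, (H2+H3), giving (-3*s^2 + 9*s - 6)/(s^4 - 6*s^2 - 6*s + 17)
Step 2 gives the overall T(s). Then T(0) = -6/17.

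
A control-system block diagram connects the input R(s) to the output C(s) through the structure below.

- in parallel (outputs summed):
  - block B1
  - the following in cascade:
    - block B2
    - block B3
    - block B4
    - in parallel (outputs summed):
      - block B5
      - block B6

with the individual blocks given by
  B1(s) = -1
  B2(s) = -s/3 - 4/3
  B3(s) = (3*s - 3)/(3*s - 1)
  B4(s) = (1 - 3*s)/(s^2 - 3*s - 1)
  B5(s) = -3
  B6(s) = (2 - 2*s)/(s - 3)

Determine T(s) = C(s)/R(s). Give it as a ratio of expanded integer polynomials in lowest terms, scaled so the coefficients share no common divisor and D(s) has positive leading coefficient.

Step 1 - reduce the parallel group B5, B6 -> (11 - 5*s)/(s - 3)
Step 2 - reduce the series chain B2, B3, B4, (B5+B6) -> (-5*s^3 - 4*s^2 + 53*s - 44)/(s^3 - 6*s^2 + 8*s + 3)
Step 3 - sum the parallel branches B1, (B2*B3*B4*(B5+B6)), which is the overall transfer function T(s) = C(s)/R(s) in lowest terms

Answer: (-6*s^3 + 2*s^2 + 45*s - 47)/(s^3 - 6*s^2 + 8*s + 3)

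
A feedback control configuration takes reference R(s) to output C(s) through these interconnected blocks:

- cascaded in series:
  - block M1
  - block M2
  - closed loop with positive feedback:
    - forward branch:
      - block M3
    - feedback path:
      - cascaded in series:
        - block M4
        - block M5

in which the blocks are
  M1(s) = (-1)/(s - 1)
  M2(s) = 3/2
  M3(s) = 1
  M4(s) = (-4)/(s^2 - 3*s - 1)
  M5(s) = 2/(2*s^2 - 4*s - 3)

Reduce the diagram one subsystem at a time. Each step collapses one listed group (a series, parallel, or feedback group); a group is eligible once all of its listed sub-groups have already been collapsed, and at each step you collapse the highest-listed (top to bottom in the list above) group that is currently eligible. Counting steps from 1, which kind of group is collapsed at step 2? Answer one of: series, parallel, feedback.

[1] cascade M4, M5
[2] collapse the loop (M3 forward, (M4*M5) return)
[3] multiply M1, M2, [M3/(1-M3*(M4*M5))] (series)
At step 2 the group reduced is feedback.

Final answer: feedback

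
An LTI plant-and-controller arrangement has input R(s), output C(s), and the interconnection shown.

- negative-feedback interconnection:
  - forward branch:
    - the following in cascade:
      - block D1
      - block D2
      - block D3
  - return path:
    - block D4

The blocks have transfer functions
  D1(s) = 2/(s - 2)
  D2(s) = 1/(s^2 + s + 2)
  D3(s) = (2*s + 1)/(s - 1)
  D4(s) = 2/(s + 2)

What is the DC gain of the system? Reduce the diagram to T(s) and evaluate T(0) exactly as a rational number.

Answer: 1/3

Working:
1. multiply D1, D2, D3 (series): (4*s + 2)/(s^4 - 2*s^3 + s^2 - 4*s + 4)
2. close the feedback loop around (D1*D2*D3), D4: (4*s^2 + 10*s + 4)/(s^5 - 3*s^3 - 2*s^2 + 4*s + 12)
Step 2 gives the overall T(s). Then T(0) = 4/12 = 1/3.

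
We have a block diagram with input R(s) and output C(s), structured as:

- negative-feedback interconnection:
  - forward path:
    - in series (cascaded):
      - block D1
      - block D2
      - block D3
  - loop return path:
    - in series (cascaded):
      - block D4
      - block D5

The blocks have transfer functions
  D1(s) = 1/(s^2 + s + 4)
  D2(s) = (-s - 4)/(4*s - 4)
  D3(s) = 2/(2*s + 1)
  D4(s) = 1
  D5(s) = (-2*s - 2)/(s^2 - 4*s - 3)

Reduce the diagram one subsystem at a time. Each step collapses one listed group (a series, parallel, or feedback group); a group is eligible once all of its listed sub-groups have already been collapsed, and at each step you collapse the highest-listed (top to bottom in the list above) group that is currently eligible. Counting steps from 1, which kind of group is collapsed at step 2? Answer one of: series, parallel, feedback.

Answer: series

Working:
[1] reduce the series chain D1, D2, D3
[2] cascade D4, D5
[3] feedback reduction of (D1*D2*D3), (D4*D5)
At step 2 the group reduced is series.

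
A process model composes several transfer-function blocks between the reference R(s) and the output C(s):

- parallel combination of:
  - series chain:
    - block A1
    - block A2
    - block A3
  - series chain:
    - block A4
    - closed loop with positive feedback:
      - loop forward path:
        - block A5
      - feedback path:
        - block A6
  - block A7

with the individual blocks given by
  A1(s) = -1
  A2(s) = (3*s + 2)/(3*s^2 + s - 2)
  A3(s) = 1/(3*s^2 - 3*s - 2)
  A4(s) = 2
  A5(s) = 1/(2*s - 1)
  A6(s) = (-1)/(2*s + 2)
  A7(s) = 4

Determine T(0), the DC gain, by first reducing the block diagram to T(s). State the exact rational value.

Step 1 - combine A1, A2, A3 in series gives (-3*s - 2)/(9*s^4 - 6*s^3 - 15*s^2 + 4*s + 4)
Step 2 - reduce the feedback loop with forward A5 and return A6 gives (2*s + 2)/(4*s^2 + 2*s - 1)
Step 3 - combine A4, [A5/(1-A5*A6)] in series gives (4*s + 4)/(4*s^2 + 2*s - 1)
Step 4 - sum the parallel branches (A1*A2*A3), (A4*[A5/(1-A5*A6)]), A7 gives (144*s^6 + 12*s^5 - 312*s^4 - 128*s^3 + 98*s^2 + 47*s + 2)/(36*s^6 - 6*s^5 - 81*s^4 - 8*s^3 + 39*s^2 + 4*s - 4)
Evaluating the step-4 result (the overall T(s)) at s = 0 gives T(0) = 2/(-4) = -1/2.

Final answer: -1/2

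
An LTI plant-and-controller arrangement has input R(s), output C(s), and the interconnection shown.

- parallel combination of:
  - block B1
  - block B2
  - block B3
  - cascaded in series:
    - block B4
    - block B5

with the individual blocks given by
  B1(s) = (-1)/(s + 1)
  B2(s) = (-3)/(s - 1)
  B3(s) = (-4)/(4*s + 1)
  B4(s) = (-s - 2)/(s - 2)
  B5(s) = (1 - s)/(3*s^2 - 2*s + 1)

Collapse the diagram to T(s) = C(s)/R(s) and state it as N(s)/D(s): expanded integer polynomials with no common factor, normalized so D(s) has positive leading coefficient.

Step 1: reduce the series chain B4, B5 -> (s^2 + s - 2)/(3*s^3 - 8*s^2 + 5*s - 2)
Step 2: combine B1, B2, B3, (B4*B5) in parallel - this is the overall T(s), already in the required normalized form

Therefore the answer is (-56*s^5 + 129*s^4 - 9*s^3 - 43*s^2 + 41*s - 2)/(12*s^6 - 29*s^5 + 26*s^3 - 14*s^2 + 3*s + 2).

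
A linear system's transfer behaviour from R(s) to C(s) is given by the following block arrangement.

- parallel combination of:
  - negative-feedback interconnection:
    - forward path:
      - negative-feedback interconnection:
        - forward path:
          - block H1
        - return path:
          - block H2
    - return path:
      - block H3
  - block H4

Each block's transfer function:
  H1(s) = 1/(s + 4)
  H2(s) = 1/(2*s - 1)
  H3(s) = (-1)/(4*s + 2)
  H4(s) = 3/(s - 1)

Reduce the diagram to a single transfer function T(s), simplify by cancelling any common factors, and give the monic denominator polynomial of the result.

Step 1. collapse the loop (H1 forward, H2 return) gives (2*s - 1)/(2*s^2 + 7*s - 3)
Step 2. apply the feedback formula to [H1/(1+H1*H2)], H3 gives (8*s^2 - 2)/(8*s^3 + 32*s^2 - 5)
Step 3. parallel reduction of [[H1/(1+H1*H2)]/(1+[H1/(1+H1*H2)]*H3)], H4 gives (32*s^3 + 88*s^2 - 2*s - 13)/(8*s^4 + 24*s^3 - 32*s^2 - 5*s + 5)
The result of step 3 is T(s) in lowest terms. Its denominator has leading coefficient 8; dividing the denominator through by 8 makes it monic.

Final answer: s^4 + 3*s^3 - 4*s^2 - 5*s/8 + 5/8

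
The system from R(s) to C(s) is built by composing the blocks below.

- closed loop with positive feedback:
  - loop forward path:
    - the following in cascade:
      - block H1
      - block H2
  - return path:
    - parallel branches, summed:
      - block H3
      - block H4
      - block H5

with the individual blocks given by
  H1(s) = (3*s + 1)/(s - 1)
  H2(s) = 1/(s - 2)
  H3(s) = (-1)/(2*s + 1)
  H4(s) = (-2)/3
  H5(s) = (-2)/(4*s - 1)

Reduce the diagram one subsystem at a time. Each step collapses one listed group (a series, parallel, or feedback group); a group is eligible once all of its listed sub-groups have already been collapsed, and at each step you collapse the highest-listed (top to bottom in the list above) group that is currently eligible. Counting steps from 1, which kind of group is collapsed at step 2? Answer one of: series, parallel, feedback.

Answer: parallel

Working:
(1) combine H1, H2 in series
(2) combine H3, H4, H5 in parallel
(3) close the feedback loop around (H1*H2), (H3+H4+H5)
At step 2 the group reduced is parallel.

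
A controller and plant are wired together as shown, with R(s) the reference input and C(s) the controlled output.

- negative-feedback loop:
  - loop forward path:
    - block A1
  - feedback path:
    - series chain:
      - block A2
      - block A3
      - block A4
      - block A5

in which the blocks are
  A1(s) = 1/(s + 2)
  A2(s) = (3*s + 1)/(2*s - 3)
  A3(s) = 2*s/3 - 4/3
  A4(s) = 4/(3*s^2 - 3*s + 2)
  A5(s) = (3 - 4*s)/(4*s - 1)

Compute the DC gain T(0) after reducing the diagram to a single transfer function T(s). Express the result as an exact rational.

[1] cascade A2, A3, A4, A5 -> (-96*s^3 + 232*s^2 - 56*s - 48)/(72*s^4 - 198*s^3 + 201*s^2 - 111*s + 18)
[2] close the feedback loop around A1, (A2*A3*A4*A5) -> (72*s^4 - 198*s^3 + 201*s^2 - 111*s + 18)/(72*s^5 - 54*s^4 - 291*s^3 + 523*s^2 - 260*s - 12)
Evaluating the step-2 result (the overall T(s)) at s = 0 gives T(0) = 18/(-12) = -3/2.

Final answer: -3/2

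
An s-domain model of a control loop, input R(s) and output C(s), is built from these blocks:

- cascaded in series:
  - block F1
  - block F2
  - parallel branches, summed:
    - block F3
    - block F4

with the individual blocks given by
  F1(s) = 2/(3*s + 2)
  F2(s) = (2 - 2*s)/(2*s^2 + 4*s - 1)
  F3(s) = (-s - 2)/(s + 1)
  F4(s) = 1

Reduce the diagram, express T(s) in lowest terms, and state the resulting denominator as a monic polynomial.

Step 1. add F3, F4 (parallel) -> (-1)/(s + 1)
Step 2. multiply F1, F2, (F3+F4) (series) -> (4*s - 4)/(6*s^4 + 22*s^3 + 21*s^2 + 3*s - 2)
Step 2 gives the fully reduced T(s), with no common factor left to cancel. The denominator's leading coefficient is 6, so divide each of its coefficients by 6 to get the monic form.

Answer: s^4 + 11*s^3/3 + 7*s^2/2 + s/2 - 1/3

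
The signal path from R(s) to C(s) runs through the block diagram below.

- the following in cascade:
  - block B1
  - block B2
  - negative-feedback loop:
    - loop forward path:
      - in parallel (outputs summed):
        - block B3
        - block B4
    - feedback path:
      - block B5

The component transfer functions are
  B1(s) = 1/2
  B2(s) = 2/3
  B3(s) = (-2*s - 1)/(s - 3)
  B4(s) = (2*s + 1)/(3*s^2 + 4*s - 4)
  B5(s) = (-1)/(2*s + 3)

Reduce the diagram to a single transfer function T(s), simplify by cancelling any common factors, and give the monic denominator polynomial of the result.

Step 1. reduce the parallel group B3, B4; result (-6*s^3 - 9*s^2 - s + 1)/(3*s^3 - 5*s^2 - 16*s + 12)
Step 2. reduce the feedback loop with forward (B3+B4) and return B5; result (-12*s^4 - 36*s^3 - 29*s^2 - s + 3)/(6*s^4 + 5*s^3 - 38*s^2 - 23*s + 35)
Step 3. reduce the series chain B1, B2, [(B3+B4)/(1+(B3+B4)*B5)]; result (-12*s^4 - 36*s^3 - 29*s^2 - s + 3)/(18*s^4 + 15*s^3 - 114*s^2 - 69*s + 105)
No further cancellation is possible in the step-3 result, so that is T(s). Its denominator becomes monic after dividing by the leading coefficient 18.

Final answer: s^4 + 5*s^3/6 - 19*s^2/3 - 23*s/6 + 35/6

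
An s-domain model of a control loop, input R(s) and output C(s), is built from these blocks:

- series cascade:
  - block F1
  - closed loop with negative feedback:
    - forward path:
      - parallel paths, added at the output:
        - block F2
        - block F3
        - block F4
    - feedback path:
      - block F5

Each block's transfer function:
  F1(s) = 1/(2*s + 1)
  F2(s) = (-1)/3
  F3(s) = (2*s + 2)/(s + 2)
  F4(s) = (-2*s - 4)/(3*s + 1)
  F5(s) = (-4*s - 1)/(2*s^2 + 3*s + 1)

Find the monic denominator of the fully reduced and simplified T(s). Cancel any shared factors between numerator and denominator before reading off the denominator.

Step 1. combine F2, F3, F4 in parallel; result (9*s^2 - 7*s - 20)/(9*s^2 + 21*s + 6)
Step 2. collapse the loop ((F2+F3+F4) forward, F5 return); result (18*s^4 + 13*s^3 - 52*s^2 - 67*s - 20)/(18*s^4 + 33*s^3 + 103*s^2 + 126*s + 26)
Step 3. combine F1, [(F2+F3+F4)/(1+(F2+F3+F4)*F5)] in series; result (9*s^3 + 2*s^2 - 27*s - 20)/(18*s^4 + 33*s^3 + 103*s^2 + 126*s + 26)
T(s) is the step-3 result (common factors already cancelled). Leading coefficient of the denominator: 18. Divide through by 18 for the monic polynomial.

Hence the answer: s^4 + 11*s^3/6 + 103*s^2/18 + 7*s + 13/9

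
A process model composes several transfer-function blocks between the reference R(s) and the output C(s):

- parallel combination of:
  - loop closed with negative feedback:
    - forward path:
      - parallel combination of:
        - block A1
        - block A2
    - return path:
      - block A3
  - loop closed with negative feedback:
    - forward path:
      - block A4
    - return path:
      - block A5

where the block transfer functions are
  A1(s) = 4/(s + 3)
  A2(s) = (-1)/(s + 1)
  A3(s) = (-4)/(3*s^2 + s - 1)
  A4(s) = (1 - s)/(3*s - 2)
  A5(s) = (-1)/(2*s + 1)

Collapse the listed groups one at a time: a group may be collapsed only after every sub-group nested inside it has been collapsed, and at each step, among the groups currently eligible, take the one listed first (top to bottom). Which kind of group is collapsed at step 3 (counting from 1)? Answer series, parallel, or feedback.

(1) sum the parallel branches A1, A2
(2) reduce the feedback loop with forward (A1+A2) and return A3
(3) reduce the feedback loop with forward A4 and return A5
(4) combine [(A1+A2)/(1+(A1+A2)*A3)], [A4/(1+A4*A5)] in parallel
At step 3 the group reduced is feedback.

Final answer: feedback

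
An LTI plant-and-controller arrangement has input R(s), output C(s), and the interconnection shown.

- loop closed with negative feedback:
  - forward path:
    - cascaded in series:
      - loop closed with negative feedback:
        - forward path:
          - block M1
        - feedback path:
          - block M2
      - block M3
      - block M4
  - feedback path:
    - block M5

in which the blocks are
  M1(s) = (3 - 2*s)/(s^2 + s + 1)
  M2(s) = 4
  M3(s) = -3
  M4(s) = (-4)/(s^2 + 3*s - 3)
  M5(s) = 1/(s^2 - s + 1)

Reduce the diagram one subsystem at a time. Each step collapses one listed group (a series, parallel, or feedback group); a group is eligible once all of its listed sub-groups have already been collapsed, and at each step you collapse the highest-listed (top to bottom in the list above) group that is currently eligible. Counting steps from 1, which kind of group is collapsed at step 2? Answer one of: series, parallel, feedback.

[1] reduce the feedback loop with forward M1 and return M2
[2] multiply [M1/(1+M1*M2)], M3, M4 (series)
[3] close the feedback loop around ([M1/(1+M1*M2)]*M3*M4), M5
So the answer for step 2 is series.

Final answer: series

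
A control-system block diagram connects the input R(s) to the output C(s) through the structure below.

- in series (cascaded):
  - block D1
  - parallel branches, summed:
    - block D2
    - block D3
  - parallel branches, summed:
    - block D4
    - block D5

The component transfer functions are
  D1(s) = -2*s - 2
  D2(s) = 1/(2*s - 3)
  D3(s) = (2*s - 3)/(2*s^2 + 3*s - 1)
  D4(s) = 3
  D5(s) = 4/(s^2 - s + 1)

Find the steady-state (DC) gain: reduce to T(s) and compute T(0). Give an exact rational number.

1. parallel reduction of D2, D3 -> (6*s^2 - 9*s + 8)/(4*s^3 - 11*s + 3)
2. reduce the parallel group D4, D5 -> (3*s^2 - 3*s + 7)/(s^2 - s + 1)
3. cascade D1, (D2+D3), (D4+D5) -> (-36*s^5 + 54*s^4 - 96*s^3 - 12*s^2 + 62*s - 112)/(4*s^5 - 4*s^4 - 7*s^3 + 14*s^2 - 14*s + 3)
The step-3 result is T(s). Setting s = 0: T(0) = -112/3.

Therefore the answer is -112/3.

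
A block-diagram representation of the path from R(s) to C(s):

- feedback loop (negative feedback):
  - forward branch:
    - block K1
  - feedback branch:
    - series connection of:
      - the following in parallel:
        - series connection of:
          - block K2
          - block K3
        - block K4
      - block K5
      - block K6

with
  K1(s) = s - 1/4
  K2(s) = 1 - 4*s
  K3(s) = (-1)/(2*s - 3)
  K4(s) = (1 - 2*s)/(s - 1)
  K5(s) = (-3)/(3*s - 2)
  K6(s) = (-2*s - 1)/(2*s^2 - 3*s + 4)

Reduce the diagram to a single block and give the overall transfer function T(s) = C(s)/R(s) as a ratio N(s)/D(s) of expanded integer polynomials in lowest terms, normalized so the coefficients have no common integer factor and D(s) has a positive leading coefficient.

[1] multiply K2, K3 (series); result (4*s - 1)/(2*s - 3)
[2] reduce the parallel group (K2*K3), K4; result (3*s - 2)/(2*s^2 - 5*s + 3)
[3] cascade ((K2*K3)+K4), K5, K6; result (6*s + 3)/(4*s^4 - 16*s^3 + 29*s^2 - 29*s + 12)
[4] apply the feedback formula to K1, (((K2*K3)+K4)*K5*K6), which is the overall transfer function T(s) = C(s)/R(s) in lowest terms

Therefore the answer is (16*s^5 - 68*s^4 + 132*s^3 - 145*s^2 + 77*s - 12)/(16*s^4 - 64*s^3 + 140*s^2 - 110*s + 45).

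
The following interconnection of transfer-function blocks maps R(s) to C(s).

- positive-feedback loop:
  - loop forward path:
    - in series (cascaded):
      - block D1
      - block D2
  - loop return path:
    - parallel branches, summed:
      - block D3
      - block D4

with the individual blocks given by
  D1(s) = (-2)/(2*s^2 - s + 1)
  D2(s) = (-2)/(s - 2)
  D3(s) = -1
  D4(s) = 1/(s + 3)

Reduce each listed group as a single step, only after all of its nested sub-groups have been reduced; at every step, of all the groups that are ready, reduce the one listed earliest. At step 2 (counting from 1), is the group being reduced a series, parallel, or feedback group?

Answer: parallel

Working:
Step 1. combine D1, D2 in series
Step 2. combine D3, D4 in parallel
Step 3. apply the feedback formula to (D1*D2), (D3+D4)
The group at step 2 is a parallel group.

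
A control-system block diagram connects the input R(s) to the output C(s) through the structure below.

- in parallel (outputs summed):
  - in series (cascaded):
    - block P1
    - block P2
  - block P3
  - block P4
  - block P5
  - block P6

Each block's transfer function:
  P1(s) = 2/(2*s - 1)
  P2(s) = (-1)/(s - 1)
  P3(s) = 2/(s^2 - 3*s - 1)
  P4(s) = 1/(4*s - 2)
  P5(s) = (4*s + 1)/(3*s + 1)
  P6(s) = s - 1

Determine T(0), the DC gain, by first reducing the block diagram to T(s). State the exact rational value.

Step 1. combine P1, P2 in series: (-2)/(2*s^2 - 3*s + 1)
Step 2. sum the parallel branches (P1*P2), P3, P4, P5, P6: (12*s^6 - 46*s^5 + 15*s^4 + 33*s^3 + 25*s + 9)/(12*s^5 - 50*s^4 + 30*s^3 + 16*s^2 - 6*s - 2)
That last expression is T(s); at s = 0 only the constant terms survive, so T(0) = 9/(-2) = -9/2.

Therefore the answer is -9/2.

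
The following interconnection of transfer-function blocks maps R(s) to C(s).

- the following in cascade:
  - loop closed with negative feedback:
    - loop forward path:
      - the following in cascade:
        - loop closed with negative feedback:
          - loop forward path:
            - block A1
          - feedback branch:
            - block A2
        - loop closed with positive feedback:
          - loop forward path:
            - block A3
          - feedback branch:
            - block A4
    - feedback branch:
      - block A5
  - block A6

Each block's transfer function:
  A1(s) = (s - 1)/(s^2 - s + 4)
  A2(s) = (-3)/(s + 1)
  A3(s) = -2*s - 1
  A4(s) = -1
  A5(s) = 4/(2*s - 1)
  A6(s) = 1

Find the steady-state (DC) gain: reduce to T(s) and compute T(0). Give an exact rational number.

Step 1 - apply the feedback formula to A1, A2 gives (s^2 - 1)/(s^3 + 7)
Step 2 - reduce the feedback loop with forward A3 and return A4 gives (2*s + 1)/(2*s)
Step 3 - series reduction of [A1/(1+A1*A2)], [A3/(1-A3*A4)] gives (2*s^3 + s^2 - 2*s - 1)/(2*s^4 + 14*s)
Step 4 - collapse the loop (([A1/(1+A1*A2)]*[A3/(1-A3*A4)]) forward, A5 return) gives (4*s^4 - 5*s^2 + 1)/(4*s^5 - 2*s^4 + 8*s^3 + 32*s^2 - 22*s - 4)
Step 5 - combine [([A1/(1+A1*A2)]*[A3/(1-A3*A4)])/(1+([A1/(1+A1*A2)]*[A3/(1-A3*A4)])*A5)], A6 in series gives (4*s^4 - 5*s^2 + 1)/(4*s^5 - 2*s^4 + 8*s^3 + 32*s^2 - 22*s - 4)
Step 5 gives the overall T(s). Then T(0) = 1/(-4) = -1/4.

Final answer: -1/4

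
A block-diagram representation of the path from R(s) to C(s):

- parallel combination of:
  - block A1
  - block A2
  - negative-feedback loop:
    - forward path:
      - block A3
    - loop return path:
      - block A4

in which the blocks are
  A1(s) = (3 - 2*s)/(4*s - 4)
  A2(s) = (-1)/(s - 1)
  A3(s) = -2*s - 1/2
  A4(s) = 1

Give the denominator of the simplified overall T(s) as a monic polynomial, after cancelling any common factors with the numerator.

Step 1 - reduce the feedback loop with forward A3 and return A4; result (4*s + 1)/(4*s - 1)
Step 2 - parallel reduction of A1, A2, [A3/(1+A3*A4)]; result (8*s^2 - 14*s - 3)/(16*s^2 - 20*s + 4)
The result of step 2 is T(s) in lowest terms. Its denominator has leading coefficient 16; dividing the denominator through by 16 makes it monic.

Answer: s^2 - 5*s/4 + 1/4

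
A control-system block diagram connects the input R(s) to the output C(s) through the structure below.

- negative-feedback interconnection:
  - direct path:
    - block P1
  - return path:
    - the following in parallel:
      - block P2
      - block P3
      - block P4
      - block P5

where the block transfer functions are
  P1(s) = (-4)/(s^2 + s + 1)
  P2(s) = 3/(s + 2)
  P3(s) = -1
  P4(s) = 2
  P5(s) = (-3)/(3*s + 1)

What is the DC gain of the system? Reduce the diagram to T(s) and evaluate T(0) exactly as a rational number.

(1) reduce the parallel group P2, P3, P4, P5 gives (3*s^2 + 13*s - 1)/(3*s^2 + 7*s + 2)
(2) feedback reduction of P1, (P2+P3+P4+P5) gives (-12*s^2 - 28*s - 8)/(3*s^4 + 10*s^3 - 43*s + 6)
That last expression is T(s); at s = 0 only the constant terms survive, so T(0) = -8/6 = -4/3.

Therefore the answer is -4/3.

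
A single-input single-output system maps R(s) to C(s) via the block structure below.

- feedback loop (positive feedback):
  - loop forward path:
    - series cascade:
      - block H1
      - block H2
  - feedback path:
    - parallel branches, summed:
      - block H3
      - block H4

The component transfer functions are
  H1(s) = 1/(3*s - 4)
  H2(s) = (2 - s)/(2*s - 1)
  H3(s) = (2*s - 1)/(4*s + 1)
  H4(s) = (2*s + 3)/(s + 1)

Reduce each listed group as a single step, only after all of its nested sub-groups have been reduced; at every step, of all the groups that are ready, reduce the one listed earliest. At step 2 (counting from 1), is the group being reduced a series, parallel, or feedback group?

The answer is parallel.

Reasoning:
Step 1 - cascade H1, H2
Step 2 - reduce the parallel group H3, H4
Step 3 - collapse the loop ((H1*H2) forward, (H3+H4) return)
The group at step 2 is a parallel group.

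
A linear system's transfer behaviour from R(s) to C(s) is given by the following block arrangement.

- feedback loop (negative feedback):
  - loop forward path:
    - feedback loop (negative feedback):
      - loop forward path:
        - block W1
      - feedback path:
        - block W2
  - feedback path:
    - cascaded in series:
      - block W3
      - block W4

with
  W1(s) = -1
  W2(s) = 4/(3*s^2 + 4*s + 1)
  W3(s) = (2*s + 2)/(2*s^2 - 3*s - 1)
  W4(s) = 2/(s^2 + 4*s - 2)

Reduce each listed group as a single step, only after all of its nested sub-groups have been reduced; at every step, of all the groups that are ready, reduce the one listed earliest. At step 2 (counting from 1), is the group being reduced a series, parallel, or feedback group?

The answer is series.

Reasoning:
(1) close the feedback loop around W1, W2
(2) combine W3, W4 in series
(3) apply the feedback formula to [W1/(1+W1*W2)], (W3*W4)
The group at step 2 is a series group.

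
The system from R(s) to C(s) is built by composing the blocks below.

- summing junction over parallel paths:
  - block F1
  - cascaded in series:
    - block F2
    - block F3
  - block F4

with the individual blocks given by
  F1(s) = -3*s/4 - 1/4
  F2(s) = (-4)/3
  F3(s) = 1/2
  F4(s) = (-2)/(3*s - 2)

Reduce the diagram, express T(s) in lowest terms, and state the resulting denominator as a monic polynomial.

First reduce the diagram to T(s).

[1] series reduction of F2, F3: (-2)/3
[2] parallel reduction of F1, (F2*F3), F4: (-27*s^2 - 15*s - 2)/(36*s - 24)
T(s) is the step-2 result (common factors already cancelled). Leading coefficient of the denominator: 36. Divide through by 36 for the monic polynomial.

Answer: s - 2/3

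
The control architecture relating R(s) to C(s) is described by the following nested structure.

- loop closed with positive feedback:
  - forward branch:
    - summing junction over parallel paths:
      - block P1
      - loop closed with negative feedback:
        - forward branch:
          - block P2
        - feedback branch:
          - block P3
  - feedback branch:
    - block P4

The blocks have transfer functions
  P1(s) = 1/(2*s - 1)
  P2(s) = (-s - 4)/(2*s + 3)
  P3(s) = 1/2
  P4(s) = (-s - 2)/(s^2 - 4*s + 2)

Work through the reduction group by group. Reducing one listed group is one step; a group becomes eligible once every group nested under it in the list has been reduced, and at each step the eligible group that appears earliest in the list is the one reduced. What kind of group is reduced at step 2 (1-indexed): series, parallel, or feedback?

(1) reduce the feedback loop with forward P2 and return P3
(2) add P1, [P2/(1+P2*P3)] (parallel)
(3) feedback reduction of (P1+[P2/(1+P2*P3)]), P4
At step 2 the group reduced is parallel.

Final answer: parallel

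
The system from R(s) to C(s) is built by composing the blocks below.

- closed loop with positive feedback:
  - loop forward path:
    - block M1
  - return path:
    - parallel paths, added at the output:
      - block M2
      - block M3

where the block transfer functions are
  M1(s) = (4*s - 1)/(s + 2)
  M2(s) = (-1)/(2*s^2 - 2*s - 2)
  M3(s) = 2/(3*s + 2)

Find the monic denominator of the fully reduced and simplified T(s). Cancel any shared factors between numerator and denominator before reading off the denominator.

The answer is s^4 - s^3 + 3*s^2 - 7*s/6 - 7/3.

Reasoning:
Step 1 - sum the parallel branches M2, M3, giving (4*s^2 - 7*s - 6)/(6*s^3 - 2*s^2 - 10*s - 4)
Step 2 - apply the feedback formula to M1, (M2+M3), giving (24*s^4 - 14*s^3 - 38*s^2 - 6*s + 4)/(6*s^4 - 6*s^3 + 18*s^2 - 7*s - 14)
Step 2 gives the fully reduced T(s), with no common factor left to cancel. The denominator's leading coefficient is 6, so divide each of its coefficients by 6 to get the monic form.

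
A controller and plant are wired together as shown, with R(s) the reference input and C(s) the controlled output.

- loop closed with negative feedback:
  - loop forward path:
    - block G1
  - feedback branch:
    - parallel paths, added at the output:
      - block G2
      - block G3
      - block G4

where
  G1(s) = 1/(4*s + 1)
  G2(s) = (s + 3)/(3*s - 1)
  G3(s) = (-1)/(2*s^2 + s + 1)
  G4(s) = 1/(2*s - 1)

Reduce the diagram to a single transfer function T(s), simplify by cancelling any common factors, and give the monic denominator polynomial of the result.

[1] parallel reduction of G2, G3, G4, giving (4*s^4 + 18*s^3 - 4*s^2 + 9*s - 5)/(12*s^4 - 4*s^3 + 3*s^2 - 4*s + 1)
[2] collapse the loop (G1 forward, (G2+G3+G4) return), giving (12*s^4 - 4*s^3 + 3*s^2 - 4*s + 1)/(48*s^5 + 26*s^3 - 17*s^2 + 9*s - 4)
T(s) is the step-2 result (common factors already cancelled). Leading coefficient of the denominator: 48. Divide through by 48 for the monic polynomial.

Answer: s^5 + 13*s^3/24 - 17*s^2/48 + 3*s/16 - 1/12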